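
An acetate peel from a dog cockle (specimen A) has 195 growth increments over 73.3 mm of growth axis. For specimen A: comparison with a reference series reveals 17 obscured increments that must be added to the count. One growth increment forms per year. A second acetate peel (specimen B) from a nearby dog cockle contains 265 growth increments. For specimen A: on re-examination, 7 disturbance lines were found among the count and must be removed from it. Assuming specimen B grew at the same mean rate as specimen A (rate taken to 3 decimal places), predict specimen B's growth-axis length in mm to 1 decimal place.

94.9 mm

Specimen A: true growth increment count = 195 − 7 + 17 = 205.
A: Extension rate ≈ 73.3 / 205 = 0.358 mm/yr.
Length of B = 0.358 × 265 = 94.9 mm.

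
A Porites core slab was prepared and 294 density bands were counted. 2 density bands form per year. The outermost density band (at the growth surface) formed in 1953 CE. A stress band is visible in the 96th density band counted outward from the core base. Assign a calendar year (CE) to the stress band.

Between density band 96 and the growth surface there are 294 − 96 = 198 density bands.
With 2 density bands per year, 198 / 2 = 99 years.
Counting back 99 years from 1953 CE places the stress band in 1953 − 99 = 1854 CE.

1854 CE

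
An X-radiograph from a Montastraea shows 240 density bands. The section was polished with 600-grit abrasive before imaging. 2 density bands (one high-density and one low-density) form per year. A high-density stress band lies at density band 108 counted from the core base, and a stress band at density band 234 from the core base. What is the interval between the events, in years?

63 yr

234 − 108 = 126 density bands lie between the two events.
Dividing by 2 density bands per year: 126 / 2 = 63 years.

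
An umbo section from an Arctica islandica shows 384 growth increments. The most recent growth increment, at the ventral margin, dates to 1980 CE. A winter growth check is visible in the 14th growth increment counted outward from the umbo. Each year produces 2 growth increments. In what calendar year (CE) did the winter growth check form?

Between growth increment 14 and the ventral margin there are 384 − 14 = 370 growth increments.
With 2 growth increments per year, 370 / 2 = 185 years.
1980 − 185 = 1795 CE.

1795 CE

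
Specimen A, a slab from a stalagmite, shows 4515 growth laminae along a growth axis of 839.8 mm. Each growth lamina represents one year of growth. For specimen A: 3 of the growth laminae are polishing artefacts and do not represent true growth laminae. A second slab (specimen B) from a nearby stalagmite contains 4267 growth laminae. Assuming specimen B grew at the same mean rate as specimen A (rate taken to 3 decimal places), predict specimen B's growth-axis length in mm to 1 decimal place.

Specimen A: adjusted count: 4515 − 3 = 4512 growth laminae.
A: Extension rate ≈ 839.8 / 4512 = 0.186 mm per year.
Length of B = 0.186 × 4267 = 793.7 mm.

793.7 mm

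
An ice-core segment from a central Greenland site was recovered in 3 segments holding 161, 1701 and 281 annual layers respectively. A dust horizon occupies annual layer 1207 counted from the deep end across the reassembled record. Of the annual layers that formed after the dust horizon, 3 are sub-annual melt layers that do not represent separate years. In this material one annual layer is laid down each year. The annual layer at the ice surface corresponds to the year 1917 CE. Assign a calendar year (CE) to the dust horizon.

Total annual layers = 161 + 1701 + 281 = 2143.
Between annual layer 1207 and the ice surface there are 2143 − 1207 = 936 annual layers.
Excluding 3 false annual layers: 936 − 3 = 933.
Counting back 933 years from 1917 CE places the dust horizon in 1917 − 933 = 984 CE.

984 CE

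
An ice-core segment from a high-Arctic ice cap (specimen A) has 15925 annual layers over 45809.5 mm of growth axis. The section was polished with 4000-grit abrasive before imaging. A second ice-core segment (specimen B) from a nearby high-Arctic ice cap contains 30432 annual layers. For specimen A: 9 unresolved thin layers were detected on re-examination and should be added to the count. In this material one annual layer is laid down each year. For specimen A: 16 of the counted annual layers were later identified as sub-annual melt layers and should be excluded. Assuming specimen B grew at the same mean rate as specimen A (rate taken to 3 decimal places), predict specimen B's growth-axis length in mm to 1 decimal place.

Specimen A: correcting the raw count gives 15925 − 16 + 9 = 15918 true annual layers.
A: 45809.5 mm over 15918 years gives 45809.5 / 15918 ≈ 2.878 mm/yr.
Length of B = 2.878 × 30432 = 87583.3 mm.

87583.3 mm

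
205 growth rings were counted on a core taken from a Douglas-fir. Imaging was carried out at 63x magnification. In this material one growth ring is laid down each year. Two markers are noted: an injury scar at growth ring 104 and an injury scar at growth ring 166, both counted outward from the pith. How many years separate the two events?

62 years

The two markers are separated by 166 − 104 = 62 growth rings.
At one growth ring per year, 62 years elapsed between them.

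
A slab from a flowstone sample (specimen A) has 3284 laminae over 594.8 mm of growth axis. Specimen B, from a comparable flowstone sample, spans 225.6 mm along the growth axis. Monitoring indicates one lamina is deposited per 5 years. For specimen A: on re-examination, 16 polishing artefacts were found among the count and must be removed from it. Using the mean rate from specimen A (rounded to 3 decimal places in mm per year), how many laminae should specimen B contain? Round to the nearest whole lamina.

1253 laminae

Specimen A: correcting the raw count gives 3284 − 16 = 3268 true laminae.
Specimen A: 3268 laminae at 5 years each span 3268 × 5 = 16340 years.
A: 594.8 mm over 16340 years gives 594.8 / 16340 ≈ 0.036 mm/year.
B spans 225.6 / 0.036 = 6266.67 years; at 5 years per lamina that is 6266.67 / 5 ≈ 1253 laminae.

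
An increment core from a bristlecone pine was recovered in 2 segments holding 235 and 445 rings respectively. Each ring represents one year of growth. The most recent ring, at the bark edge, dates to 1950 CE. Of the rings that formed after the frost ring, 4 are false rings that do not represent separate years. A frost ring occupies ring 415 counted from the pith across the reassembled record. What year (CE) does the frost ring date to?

Total rings = 235 + 445 = 680.
Between ring 415 and the bark edge there are 680 − 415 = 265 rings.
Removing the 4 false rings leaves 265 − 4 = 261 true rings beyond the frost ring.
1950 − 261 = 1689 CE.

1689 CE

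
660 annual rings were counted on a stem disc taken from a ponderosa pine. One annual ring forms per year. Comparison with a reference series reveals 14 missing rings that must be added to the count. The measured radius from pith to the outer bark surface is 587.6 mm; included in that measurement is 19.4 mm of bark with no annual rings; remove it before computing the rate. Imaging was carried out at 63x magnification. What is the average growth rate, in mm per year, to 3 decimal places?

0.843 mm per year

True annual ring count = 660 + 14 = 674.
The growth record spans 587.6 − 19.4 = 568.2 mm.
Extension rate ≈ 568.2 / 674 = 0.843 mm per year.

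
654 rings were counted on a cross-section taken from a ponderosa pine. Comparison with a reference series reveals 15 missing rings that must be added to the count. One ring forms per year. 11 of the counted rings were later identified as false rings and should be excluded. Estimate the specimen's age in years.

658 years

Adjusted count: 654 − 11 + 15 = 658 rings.
One ring per year makes the duration 658 years.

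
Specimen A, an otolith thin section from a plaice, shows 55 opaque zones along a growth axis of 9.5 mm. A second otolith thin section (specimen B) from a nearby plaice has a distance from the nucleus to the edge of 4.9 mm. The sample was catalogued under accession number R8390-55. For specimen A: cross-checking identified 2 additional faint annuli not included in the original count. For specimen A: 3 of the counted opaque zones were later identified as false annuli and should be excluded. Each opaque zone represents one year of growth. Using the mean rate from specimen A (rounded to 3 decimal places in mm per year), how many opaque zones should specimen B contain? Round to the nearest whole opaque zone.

Specimen A: correcting the raw count gives 55 − 3 + 2 = 54 true opaque zones.
A: Mean rate = 9.5 mm / 54 years ≈ 0.176 mm per year.
B spans 4.9 / 0.176 = 27.84 years ≈ 28 opaque zones.

28 opaque zones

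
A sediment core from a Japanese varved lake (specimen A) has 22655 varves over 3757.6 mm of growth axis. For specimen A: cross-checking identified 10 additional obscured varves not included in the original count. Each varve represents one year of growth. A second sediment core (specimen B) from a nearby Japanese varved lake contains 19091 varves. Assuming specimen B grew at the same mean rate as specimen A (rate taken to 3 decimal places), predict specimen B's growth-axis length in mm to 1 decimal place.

3169.1 mm

Specimen A: after corrections the count is 22655 + 10 = 22665 varves.
A: Mean rate = 3757.6 mm / 22665 years ≈ 0.166 mm/year.
B's length ≈ 0.166 × 19091 = 3169.1 mm.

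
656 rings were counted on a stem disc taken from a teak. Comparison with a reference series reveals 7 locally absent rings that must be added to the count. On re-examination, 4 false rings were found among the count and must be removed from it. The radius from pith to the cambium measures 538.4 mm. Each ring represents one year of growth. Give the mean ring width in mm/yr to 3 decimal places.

True ring count = 656 − 4 + 7 = 659.
538.4 mm over 659 years gives 538.4 / 659 ≈ 0.817 mm/yr.

0.817 mm/yr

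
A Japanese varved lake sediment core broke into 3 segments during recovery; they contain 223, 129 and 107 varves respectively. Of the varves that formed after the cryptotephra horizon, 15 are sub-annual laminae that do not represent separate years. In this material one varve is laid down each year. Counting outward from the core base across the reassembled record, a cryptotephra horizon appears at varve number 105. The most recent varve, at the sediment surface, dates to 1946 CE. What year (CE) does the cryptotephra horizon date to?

Total varves = 223 + 129 + 107 = 459.
Between varve 105 and the sediment surface there are 459 − 105 = 354 varves.
354 − 15 false = 339 true varves after the cryptotephra horizon.
The varve at the sediment surface is 1946 CE, so the cryptotephra horizon dates to 1946 − 339 = 1607 CE.

1607 CE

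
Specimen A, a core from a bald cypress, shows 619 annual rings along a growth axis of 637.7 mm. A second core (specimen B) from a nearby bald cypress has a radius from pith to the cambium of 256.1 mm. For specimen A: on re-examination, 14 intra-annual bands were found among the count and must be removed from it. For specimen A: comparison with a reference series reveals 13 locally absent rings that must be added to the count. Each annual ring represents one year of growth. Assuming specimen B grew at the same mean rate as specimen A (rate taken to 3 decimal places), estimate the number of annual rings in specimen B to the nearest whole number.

248 annual rings

Specimen A: after corrections the count is 619 − 14 + 13 = 618 annual rings.
A: 637.7 mm over 618 years gives 637.7 / 618 ≈ 1.032 mm per year.
Specimen B: 256.1 mm / 1.032 mm per year = 248.16 years ≈ 248 annual rings.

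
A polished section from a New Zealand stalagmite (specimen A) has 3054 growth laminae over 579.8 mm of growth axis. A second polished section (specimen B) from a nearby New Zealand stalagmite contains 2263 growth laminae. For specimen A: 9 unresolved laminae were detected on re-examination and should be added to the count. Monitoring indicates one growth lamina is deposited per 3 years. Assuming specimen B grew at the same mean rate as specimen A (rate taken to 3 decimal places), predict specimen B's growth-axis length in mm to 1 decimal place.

Specimen A: true growth lamina count = 3054 + 9 = 3063.
Specimen A: multiplying by 3 years per growth lamina: 3063 × 3 = 9189 years.
A: Mean rate = 579.8 mm / 9189 years ≈ 0.063 mm/year.
Specimen B: multiplying by 3 years per growth lamina: 2263 × 3 = 6789 years. B's length ≈ 0.063 × 6789 = 427.7 mm.

427.7 mm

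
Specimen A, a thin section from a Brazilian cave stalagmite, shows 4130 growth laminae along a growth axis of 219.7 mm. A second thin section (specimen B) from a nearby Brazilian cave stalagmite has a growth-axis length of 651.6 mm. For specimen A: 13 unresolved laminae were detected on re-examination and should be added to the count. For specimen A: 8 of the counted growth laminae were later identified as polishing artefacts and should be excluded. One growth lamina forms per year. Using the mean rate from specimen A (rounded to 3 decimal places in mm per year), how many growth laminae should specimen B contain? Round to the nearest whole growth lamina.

Specimen A: true growth lamina count = 4130 − 8 + 13 = 4135.
A: Mean rate = 219.7 mm / 4135 years ≈ 0.053 mm/year.
For B, 651.6 / 0.053 = 12294.34 years ≈ 12294 growth laminae.

12294 growth laminae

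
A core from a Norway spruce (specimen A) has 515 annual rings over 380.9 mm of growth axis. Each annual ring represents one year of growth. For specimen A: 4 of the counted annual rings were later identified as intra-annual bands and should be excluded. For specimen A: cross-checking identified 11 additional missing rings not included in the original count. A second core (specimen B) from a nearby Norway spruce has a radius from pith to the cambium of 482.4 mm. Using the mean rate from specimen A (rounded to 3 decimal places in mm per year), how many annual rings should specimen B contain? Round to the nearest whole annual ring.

Specimen A: true annual ring count = 515 − 4 + 11 = 522.
A: 380.9 mm over 522 years gives 380.9 / 522 ≈ 0.730 mm/yr.
Specimen B: 482.4 mm / 0.730 mm per year = 660.82 years ≈ 661 annual rings.

661 annual rings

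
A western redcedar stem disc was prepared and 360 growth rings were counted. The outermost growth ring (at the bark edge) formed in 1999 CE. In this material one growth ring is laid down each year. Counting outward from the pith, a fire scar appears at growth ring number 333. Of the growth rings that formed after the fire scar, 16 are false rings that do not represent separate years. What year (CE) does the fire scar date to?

1988 CE

Between growth ring 333 and the bark edge there are 360 − 333 = 27 growth rings.
27 − 16 false = 11 true growth rings after the fire scar.
The growth ring at the bark edge is 1999 CE, so the fire scar dates to 1999 − 11 = 1988 CE.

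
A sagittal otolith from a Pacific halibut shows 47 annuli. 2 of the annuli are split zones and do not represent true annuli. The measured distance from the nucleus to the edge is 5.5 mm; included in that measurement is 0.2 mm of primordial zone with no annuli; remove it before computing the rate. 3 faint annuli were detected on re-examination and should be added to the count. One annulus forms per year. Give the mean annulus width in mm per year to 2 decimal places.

Adjusted count: 47 − 2 + 3 = 48 annuli.
Removing the 0.2 mm offcut leaves 5.5 − 0.2 = 5.3 mm.
Extension rate ≈ 5.3 / 48 = 0.11 mm per year.

0.11 mm per year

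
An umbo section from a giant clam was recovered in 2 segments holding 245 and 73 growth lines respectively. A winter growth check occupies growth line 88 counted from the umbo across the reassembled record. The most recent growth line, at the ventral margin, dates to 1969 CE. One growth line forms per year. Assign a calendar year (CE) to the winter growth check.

1739 CE

Total growth lines = 245 + 73 = 318.
318 − 88 = 230 growth lines lie beyond the winter growth check toward the ventral margin.
The growth line at the ventral margin is 1969 CE, so the winter growth check dates to 1969 − 230 = 1739 CE.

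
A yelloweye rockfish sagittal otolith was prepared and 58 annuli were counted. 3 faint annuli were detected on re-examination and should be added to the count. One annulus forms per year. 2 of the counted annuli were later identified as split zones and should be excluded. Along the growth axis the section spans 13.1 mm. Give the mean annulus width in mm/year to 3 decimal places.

0.222 mm/year

Adjusted count: 58 − 2 + 3 = 59 annuli.
13.1 mm over 59 years gives 13.1 / 59 ≈ 0.222 mm/year.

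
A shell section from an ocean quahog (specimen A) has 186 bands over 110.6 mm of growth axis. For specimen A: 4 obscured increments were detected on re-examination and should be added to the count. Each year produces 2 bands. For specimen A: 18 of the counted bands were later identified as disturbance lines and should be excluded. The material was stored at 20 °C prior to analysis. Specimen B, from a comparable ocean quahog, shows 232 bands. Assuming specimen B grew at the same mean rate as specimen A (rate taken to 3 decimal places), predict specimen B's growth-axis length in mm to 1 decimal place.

Specimen A: adjusted count: 186 − 18 + 4 = 172 bands.
Specimen A: 172 bands at 2 per year is 172 / 2 = 86 years.
A: Mean rate = 110.6 mm / 86 years ≈ 1.286 mm per year.
Specimen B: with 2 bands per year, 232 / 2 = 116 years. Length of B = 1.286 × 116 = 149.2 mm.

149.2 mm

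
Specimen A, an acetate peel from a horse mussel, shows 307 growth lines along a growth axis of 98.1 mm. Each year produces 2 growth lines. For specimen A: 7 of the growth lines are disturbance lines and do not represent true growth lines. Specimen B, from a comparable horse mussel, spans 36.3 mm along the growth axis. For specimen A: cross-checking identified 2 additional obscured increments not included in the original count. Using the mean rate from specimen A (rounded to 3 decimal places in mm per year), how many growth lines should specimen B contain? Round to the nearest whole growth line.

Specimen A: correcting the raw count gives 307 − 7 + 2 = 302 true growth lines.
Specimen A: dividing by 2 growth lines per year: 302 / 2 = 151 years.
A: Mean rate = 98.1 mm / 151 years ≈ 0.650 mm/year.
Specimen B: 36.3 mm / 0.650 mm per year = 55.85 years; at 2 growth lines per year that is 55.85 × 2 ≈ 112 growth lines.

112 growth lines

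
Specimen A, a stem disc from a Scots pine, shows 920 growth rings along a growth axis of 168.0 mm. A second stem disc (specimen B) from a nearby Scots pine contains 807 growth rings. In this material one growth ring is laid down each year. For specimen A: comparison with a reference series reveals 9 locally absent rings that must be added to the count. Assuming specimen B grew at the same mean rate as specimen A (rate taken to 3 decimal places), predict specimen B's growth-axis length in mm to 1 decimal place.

146.1 mm

Specimen A: adjusted count: 920 + 9 = 929 growth rings.
A: 168.0 mm over 929 years gives 168.0 / 929 ≈ 0.181 mm per year.
For B, 0.181 mm/year × 807 years = 146.1 mm.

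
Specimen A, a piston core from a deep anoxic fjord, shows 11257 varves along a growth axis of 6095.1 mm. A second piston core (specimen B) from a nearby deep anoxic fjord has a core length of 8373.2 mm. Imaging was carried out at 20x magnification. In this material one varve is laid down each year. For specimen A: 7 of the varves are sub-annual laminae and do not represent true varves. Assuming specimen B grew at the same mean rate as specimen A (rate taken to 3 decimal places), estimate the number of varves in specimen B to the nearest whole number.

15449 varves

Specimen A: after corrections the count is 11257 − 7 = 11250 varves.
A: Extension rate ≈ 6095.1 / 11250 = 0.542 mm/yr.
B spans 8373.2 / 0.542 = 15448.71 years ≈ 15449 varves.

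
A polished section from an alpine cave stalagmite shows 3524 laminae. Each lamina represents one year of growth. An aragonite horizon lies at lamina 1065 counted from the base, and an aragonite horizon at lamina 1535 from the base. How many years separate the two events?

470 years

The two markers are separated by 1535 − 1065 = 470 laminae.
At one lamina per year, 470 years elapsed between them.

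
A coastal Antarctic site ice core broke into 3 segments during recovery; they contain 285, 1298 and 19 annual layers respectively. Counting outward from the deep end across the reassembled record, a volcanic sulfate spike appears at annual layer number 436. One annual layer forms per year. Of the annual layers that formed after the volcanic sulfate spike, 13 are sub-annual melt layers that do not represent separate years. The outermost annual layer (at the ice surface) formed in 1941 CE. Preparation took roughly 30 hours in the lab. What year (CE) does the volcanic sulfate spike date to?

Total annual layers = 285 + 1298 + 19 = 1602.
Between annual layer 436 and the ice surface there are 1602 − 436 = 1166 annual layers.
1166 − 13 false = 1153 true annual layers after the volcanic sulfate spike.
1941 − 1153 = 788 CE.

788 CE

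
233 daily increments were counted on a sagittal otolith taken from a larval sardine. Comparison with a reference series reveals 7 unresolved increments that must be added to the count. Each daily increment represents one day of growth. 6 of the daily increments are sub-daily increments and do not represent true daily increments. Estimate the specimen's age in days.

Correcting the raw count gives 233 − 6 + 7 = 234 true daily increments.
With a one-to-one daily increment periodicity this is 234 days.

234 days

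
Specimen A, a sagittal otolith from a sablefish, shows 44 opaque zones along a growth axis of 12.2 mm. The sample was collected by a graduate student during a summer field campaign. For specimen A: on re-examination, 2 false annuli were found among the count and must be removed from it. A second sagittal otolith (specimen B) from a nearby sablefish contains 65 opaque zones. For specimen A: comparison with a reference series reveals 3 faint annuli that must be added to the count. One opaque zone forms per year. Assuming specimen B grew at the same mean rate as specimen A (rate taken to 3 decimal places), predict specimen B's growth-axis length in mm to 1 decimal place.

17.6 mm

Specimen A: correcting the raw count gives 44 − 2 + 3 = 45 true opaque zones.
A: 12.2 mm over 45 years gives 12.2 / 45 ≈ 0.271 mm per year.
B's length ≈ 0.271 × 65 = 17.6 mm.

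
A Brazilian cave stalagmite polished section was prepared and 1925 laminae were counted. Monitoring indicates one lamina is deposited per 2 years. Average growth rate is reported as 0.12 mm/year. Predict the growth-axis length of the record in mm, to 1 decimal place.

At 2 years per lamina, 1925 × 2 = 3850 years.
Predicted length = 0.12 mm/year × 3850 years = 462.0 mm.

462.0 mm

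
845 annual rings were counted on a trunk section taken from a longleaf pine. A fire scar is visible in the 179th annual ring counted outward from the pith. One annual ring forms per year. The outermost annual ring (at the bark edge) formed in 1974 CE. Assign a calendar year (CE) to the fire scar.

The fire scar sits at annual ring 179 from the pith, so 845 − 179 = 666 annual rings formed after it.
The annual ring at the bark edge is 1974 CE, so the fire scar dates to 1974 − 666 = 1308 CE.

1308 CE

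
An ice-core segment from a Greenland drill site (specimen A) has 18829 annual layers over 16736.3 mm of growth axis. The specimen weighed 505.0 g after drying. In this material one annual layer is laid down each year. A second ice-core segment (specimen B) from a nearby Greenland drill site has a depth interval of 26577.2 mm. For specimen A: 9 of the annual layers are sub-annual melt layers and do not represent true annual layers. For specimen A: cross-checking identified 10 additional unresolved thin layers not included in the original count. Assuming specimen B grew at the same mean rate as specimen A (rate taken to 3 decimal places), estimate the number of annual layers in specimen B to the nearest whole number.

29896 annual layers

Specimen A: adjusted count: 18829 − 9 + 10 = 18830 annual layers.
A: 16736.3 mm over 18830 years gives 16736.3 / 18830 ≈ 0.889 mm/year.
Specimen B: 26577.2 mm / 0.889 mm per year = 29895.61 years ≈ 29896 annual layers.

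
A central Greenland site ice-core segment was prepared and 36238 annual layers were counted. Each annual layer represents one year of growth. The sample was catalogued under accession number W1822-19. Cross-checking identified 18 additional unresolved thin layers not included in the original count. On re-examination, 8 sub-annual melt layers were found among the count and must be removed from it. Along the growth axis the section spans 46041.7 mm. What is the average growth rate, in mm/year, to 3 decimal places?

1.270 mm/year

True annual layer count = 36238 − 8 + 18 = 36248.
46041.7 mm over 36248 years gives 46041.7 / 36248 ≈ 1.270 mm/year.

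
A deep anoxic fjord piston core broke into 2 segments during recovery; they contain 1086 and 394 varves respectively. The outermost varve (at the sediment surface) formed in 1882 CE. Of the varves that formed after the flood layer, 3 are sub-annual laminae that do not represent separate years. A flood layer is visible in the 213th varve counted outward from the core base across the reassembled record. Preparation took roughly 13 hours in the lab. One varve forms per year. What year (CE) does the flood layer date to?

Total varves = 1086 + 394 = 1480.
1480 − 213 = 1267 varves lie beyond the flood layer toward the sediment surface.
1267 − 3 false = 1264 true varves after the flood layer.
Counting back 1264 years from 1882 CE places the flood layer in 1882 − 1264 = 618 CE.

618 CE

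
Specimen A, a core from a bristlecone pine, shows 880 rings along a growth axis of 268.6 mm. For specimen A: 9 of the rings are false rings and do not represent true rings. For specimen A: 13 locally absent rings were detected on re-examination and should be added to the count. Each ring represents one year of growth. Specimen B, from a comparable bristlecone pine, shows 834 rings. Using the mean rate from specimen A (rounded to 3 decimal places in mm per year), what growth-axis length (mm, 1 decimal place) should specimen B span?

Specimen A: after corrections the count is 880 − 9 + 13 = 884 rings.
A: 268.6 mm over 884 years gives 268.6 / 884 ≈ 0.304 mm per year.
Length of B = 0.304 × 834 = 253.5 mm.

253.5 mm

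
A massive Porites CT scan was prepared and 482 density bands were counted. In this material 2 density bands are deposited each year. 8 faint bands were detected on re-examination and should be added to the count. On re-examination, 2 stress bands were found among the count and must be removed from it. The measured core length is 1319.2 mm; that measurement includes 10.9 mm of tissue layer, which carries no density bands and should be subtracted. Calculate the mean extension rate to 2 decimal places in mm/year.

True density band count = 482 − 2 + 8 = 488.
Dividing by 2 density bands per year: 488 / 2 = 244 years.
The growth record spans 1319.2 − 10.9 = 1308.3 mm.
Mean rate = 1308.3 mm / 244 years ≈ 5.36 mm/year.

5.36 mm/year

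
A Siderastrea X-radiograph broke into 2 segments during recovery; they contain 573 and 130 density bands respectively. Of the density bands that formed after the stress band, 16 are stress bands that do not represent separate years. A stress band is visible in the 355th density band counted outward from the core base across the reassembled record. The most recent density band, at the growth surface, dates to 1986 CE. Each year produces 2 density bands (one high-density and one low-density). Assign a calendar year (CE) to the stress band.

1820 CE

Total density bands = 573 + 130 = 703.
703 − 355 = 348 density bands lie beyond the stress band toward the growth surface.
348 − 16 false = 332 true density bands after the stress band.
332 density bands at 2 per year is 332 / 2 = 166 years.
Counting back 166 years from 1986 CE places the stress band in 1986 − 166 = 1820 CE.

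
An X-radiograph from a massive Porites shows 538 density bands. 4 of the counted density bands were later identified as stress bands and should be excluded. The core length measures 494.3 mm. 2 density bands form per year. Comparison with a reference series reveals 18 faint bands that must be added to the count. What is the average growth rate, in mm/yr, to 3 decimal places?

1.791 mm/yr

After corrections the count is 538 − 4 + 18 = 552 density bands.
With 2 density bands per year, 552 / 2 = 276 years.
Mean rate = 494.3 mm / 276 years ≈ 1.791 mm/yr.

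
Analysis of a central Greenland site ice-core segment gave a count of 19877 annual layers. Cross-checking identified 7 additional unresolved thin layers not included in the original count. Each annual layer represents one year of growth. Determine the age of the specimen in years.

True annual layer count = 19877 + 7 = 19884.
One annual layer per year makes the duration 19884 years.

19884 years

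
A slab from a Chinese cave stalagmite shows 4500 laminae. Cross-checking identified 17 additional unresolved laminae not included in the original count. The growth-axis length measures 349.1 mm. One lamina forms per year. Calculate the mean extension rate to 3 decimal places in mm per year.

True lamina count = 4500 + 17 = 4517.
Extension rate ≈ 349.1 / 4517 = 0.077 mm per year.

0.077 mm per year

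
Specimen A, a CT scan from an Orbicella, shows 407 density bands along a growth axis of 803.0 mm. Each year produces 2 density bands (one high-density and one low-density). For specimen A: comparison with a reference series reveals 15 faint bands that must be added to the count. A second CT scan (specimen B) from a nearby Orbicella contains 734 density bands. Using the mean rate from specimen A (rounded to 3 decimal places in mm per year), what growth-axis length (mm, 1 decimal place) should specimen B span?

Specimen A: adjusted count: 407 + 15 = 422 density bands.
Specimen A: with 2 density bands per year, 422 / 2 = 211 years.
A: Mean rate = 803.0 mm / 211 years ≈ 3.806 mm per year.
Specimen B: dividing by 2 density bands per year: 734 / 2 = 367 years. Length of B = 3.806 × 367 = 1396.8 mm.

1396.8 mm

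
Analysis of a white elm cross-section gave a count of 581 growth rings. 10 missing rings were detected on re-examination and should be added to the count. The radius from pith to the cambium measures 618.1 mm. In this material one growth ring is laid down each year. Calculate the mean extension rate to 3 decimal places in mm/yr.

1.046 mm/yr

Adjusted count: 581 + 10 = 591 growth rings.
Extension rate ≈ 618.1 / 591 = 1.046 mm/yr.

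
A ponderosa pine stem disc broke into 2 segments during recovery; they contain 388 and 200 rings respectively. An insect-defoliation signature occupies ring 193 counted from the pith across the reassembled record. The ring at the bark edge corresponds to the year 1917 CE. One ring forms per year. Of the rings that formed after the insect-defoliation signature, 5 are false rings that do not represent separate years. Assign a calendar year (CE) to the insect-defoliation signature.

Total rings = 388 + 200 = 588.
The insect-defoliation signature sits at ring 193 from the pith, so 588 − 193 = 395 rings formed after it.
395 − 5 false = 390 true rings after the insect-defoliation signature.
The ring at the bark edge is 1917 CE, so the insect-defoliation signature dates to 1917 − 390 = 1527 CE.

1527 CE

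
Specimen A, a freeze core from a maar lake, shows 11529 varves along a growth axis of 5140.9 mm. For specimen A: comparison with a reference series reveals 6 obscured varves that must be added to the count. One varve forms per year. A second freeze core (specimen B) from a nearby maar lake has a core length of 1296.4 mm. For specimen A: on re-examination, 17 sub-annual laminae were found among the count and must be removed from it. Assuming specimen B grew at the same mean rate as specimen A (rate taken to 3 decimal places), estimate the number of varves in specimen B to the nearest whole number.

2907 varves

Specimen A: after corrections the count is 11529 − 17 + 6 = 11518 varves.
A: 5140.9 mm over 11518 years gives 5140.9 / 11518 ≈ 0.446 mm per year.
B spans 1296.4 / 0.446 = 2906.73 years ≈ 2907 varves.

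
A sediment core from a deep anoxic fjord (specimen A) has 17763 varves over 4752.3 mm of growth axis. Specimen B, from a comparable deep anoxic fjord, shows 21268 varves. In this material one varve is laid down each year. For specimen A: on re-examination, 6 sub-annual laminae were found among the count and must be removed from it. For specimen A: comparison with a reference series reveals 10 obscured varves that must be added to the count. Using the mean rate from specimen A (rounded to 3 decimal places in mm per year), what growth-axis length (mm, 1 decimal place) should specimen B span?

5678.6 mm

Specimen A: after corrections the count is 17763 − 6 + 10 = 17767 varves.
A: 4752.3 mm over 17767 years gives 4752.3 / 17767 ≈ 0.267 mm/year.
For B, 0.267 mm/year × 21268 years = 5678.6 mm.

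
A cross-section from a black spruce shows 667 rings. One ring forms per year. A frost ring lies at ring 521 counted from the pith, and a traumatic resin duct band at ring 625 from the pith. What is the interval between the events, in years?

104 years

Separation: 625 − 521 = 104 rings.
One ring per year makes the interval 104 years.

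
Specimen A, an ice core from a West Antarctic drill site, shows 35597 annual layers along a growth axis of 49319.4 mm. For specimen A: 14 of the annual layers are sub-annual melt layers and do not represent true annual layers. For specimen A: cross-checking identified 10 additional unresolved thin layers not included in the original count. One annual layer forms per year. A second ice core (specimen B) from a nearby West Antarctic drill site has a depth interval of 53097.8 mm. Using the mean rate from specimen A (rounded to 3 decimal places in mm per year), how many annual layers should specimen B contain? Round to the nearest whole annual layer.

38310 annual layers

Specimen A: after corrections the count is 35597 − 14 + 10 = 35593 annual layers.
A: Extension rate ≈ 49319.4 / 35593 = 1.386 mm/year.
Specimen B: 53097.8 mm / 1.386 mm per year = 38310.10 years ≈ 38310 annual layers.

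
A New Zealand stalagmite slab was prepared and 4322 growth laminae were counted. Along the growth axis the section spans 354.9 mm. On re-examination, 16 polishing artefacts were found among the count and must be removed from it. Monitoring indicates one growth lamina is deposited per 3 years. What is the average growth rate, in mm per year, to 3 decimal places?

True growth lamina count = 4322 − 16 = 4306.
4306 growth laminae at 3 years each span 4306 × 3 = 12918 years.
354.9 mm over 12918 years gives 354.9 / 12918 ≈ 0.027 mm per year.

0.027 mm per year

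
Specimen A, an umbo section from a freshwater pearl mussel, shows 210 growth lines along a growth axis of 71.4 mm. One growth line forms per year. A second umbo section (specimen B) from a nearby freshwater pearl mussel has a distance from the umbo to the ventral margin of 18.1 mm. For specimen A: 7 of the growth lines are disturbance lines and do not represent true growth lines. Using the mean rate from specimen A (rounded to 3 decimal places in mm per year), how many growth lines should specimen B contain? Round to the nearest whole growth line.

Specimen A: true growth line count = 210 − 7 = 203.
A: Mean rate = 71.4 mm / 203 years ≈ 0.352 mm per year.
B spans 18.1 / 0.352 = 51.42 years ≈ 51 growth lines.

51 growth lines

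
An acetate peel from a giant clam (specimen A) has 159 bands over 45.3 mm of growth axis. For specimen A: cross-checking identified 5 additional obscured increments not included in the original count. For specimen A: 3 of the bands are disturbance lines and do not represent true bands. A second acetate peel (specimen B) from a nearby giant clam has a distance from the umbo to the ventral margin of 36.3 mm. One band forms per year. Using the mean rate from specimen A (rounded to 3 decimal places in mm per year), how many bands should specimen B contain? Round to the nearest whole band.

Specimen A: adjusted count: 159 − 3 + 5 = 161 bands.
A: Extension rate ≈ 45.3 / 161 = 0.281 mm/year.
For B, 36.3 / 0.281 = 129.18 years ≈ 129 bands.

129 bands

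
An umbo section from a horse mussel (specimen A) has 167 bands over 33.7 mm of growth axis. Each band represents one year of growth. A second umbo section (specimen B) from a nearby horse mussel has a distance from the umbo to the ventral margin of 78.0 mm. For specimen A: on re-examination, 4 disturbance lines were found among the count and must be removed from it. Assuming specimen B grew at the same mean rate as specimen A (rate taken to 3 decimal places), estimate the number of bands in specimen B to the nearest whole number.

377 bands

Specimen A: true band count = 167 − 4 = 163.
A: 33.7 mm over 163 years gives 33.7 / 163 ≈ 0.207 mm/year.
Specimen B: 78.0 mm / 0.207 mm per year = 376.81 years ≈ 377 bands.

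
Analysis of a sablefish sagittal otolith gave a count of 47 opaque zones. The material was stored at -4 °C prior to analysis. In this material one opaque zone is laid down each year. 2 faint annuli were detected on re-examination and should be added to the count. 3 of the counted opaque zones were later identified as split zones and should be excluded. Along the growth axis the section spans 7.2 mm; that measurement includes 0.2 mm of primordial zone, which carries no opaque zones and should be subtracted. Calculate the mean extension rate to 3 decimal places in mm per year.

After corrections the count is 47 − 3 + 2 = 46 opaque zones.
The growth record spans 7.2 − 0.2 = 7.0 mm.
7.0 mm over 46 years gives 7.0 / 46 ≈ 0.152 mm per year.

0.152 mm per year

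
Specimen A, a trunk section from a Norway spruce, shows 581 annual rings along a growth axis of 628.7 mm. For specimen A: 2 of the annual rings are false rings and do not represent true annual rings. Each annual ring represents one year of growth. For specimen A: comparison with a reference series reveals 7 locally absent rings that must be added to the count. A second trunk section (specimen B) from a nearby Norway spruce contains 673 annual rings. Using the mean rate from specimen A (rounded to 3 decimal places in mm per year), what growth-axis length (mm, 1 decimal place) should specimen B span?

Specimen A: after corrections the count is 581 − 2 + 7 = 586 annual rings.
A: Extension rate ≈ 628.7 / 586 = 1.073 mm per year.
For B, 1.073 mm/year × 673 years = 722.1 mm.

722.1 mm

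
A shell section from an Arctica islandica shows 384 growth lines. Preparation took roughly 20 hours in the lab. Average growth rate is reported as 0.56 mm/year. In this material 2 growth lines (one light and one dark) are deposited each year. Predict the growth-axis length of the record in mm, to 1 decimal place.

Dividing by 2 growth lines per year: 384 / 2 = 192 years.
192 years at 0.56 mm/year gives 0.56 × 192 = 107.5 mm.

107.5 mm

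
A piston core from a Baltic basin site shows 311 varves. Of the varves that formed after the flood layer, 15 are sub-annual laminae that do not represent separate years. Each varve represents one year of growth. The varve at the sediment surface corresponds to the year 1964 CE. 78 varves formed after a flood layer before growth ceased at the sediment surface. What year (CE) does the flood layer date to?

78 varves formed after the flood layer.
Removing the 15 false varves leaves 78 − 15 = 63 true varves beyond the flood layer.
1964 − 63 = 1901 CE.

1901 CE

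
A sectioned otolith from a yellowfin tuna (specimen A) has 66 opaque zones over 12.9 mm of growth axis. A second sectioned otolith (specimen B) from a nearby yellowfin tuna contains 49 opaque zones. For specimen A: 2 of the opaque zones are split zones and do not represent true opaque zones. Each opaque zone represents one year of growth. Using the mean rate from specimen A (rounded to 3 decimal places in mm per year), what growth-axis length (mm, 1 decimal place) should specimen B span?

Specimen A: adjusted count: 66 − 2 = 64 opaque zones.
A: Extension rate ≈ 12.9 / 64 = 0.202 mm per year.
Length of B = 0.202 × 49 = 9.9 mm.

9.9 mm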